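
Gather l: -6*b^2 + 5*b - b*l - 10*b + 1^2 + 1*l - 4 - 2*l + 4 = -6*b^2 - 5*b + l*(-b - 1) + 1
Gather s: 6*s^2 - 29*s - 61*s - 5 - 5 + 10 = 6*s^2 - 90*s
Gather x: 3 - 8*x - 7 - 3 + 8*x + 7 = 0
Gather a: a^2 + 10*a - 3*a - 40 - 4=a^2 + 7*a - 44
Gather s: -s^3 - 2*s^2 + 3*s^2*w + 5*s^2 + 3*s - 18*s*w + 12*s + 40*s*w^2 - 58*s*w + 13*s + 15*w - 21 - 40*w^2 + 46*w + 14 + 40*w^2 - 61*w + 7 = -s^3 + s^2*(3*w + 3) + s*(40*w^2 - 76*w + 28)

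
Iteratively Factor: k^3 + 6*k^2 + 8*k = (k + 4)*(k^2 + 2*k) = k*(k + 4)*(k + 2)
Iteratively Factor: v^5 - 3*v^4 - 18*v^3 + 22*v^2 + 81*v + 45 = (v + 1)*(v^4 - 4*v^3 - 14*v^2 + 36*v + 45) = (v + 1)*(v + 3)*(v^3 - 7*v^2 + 7*v + 15) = (v + 1)^2*(v + 3)*(v^2 - 8*v + 15) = (v - 5)*(v + 1)^2*(v + 3)*(v - 3)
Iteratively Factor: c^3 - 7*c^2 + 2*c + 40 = (c + 2)*(c^2 - 9*c + 20) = (c - 4)*(c + 2)*(c - 5)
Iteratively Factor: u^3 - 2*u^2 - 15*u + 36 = (u - 3)*(u^2 + u - 12) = (u - 3)*(u + 4)*(u - 3)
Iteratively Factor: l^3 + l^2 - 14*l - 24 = (l + 2)*(l^2 - l - 12) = (l - 4)*(l + 2)*(l + 3)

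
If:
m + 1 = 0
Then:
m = -1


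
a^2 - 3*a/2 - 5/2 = (a - 5/2)*(a + 1)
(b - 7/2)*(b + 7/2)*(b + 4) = b^3 + 4*b^2 - 49*b/4 - 49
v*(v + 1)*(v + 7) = v^3 + 8*v^2 + 7*v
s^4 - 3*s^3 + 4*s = s*(s - 2)^2*(s + 1)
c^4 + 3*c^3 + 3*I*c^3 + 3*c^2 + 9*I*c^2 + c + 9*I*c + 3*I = (c + 1)*(c + 3*I)*(-I*c - I)*(I*c + I)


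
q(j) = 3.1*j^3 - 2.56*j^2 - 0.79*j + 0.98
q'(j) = 9.3*j^2 - 5.12*j - 0.79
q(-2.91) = -94.79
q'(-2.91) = 92.86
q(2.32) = 24.08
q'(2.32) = 37.39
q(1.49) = 4.37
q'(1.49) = 12.23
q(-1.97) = -31.10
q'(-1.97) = 45.39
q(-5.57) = -609.75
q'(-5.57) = 316.26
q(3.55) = 104.60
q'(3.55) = 98.24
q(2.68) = 40.15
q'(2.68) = 52.28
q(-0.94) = -3.11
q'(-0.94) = 12.24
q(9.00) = 2046.41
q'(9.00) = 706.43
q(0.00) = 0.98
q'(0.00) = -0.79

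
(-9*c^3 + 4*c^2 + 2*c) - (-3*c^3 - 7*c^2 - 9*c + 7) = -6*c^3 + 11*c^2 + 11*c - 7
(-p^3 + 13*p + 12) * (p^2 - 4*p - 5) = -p^5 + 4*p^4 + 18*p^3 - 40*p^2 - 113*p - 60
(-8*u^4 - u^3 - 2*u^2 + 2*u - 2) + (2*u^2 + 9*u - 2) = -8*u^4 - u^3 + 11*u - 4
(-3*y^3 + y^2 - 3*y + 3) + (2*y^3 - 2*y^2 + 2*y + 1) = -y^3 - y^2 - y + 4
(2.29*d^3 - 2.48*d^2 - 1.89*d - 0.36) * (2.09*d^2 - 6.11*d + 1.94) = 4.7861*d^5 - 19.1751*d^4 + 15.6453*d^3 + 5.9843*d^2 - 1.467*d - 0.6984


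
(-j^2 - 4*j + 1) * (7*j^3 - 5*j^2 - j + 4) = -7*j^5 - 23*j^4 + 28*j^3 - 5*j^2 - 17*j + 4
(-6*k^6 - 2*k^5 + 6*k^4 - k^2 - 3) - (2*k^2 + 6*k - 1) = -6*k^6 - 2*k^5 + 6*k^4 - 3*k^2 - 6*k - 2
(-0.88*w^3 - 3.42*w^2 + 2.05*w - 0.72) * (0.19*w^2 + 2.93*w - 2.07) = -0.1672*w^5 - 3.2282*w^4 - 7.8095*w^3 + 12.9491*w^2 - 6.3531*w + 1.4904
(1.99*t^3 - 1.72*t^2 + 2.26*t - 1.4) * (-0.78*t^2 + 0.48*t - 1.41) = -1.5522*t^5 + 2.2968*t^4 - 5.3943*t^3 + 4.602*t^2 - 3.8586*t + 1.974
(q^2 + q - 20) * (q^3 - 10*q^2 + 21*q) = q^5 - 9*q^4 - 9*q^3 + 221*q^2 - 420*q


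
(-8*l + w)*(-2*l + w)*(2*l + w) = 32*l^3 - 4*l^2*w - 8*l*w^2 + w^3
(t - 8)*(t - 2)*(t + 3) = t^3 - 7*t^2 - 14*t + 48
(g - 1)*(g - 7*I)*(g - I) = g^3 - g^2 - 8*I*g^2 - 7*g + 8*I*g + 7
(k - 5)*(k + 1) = k^2 - 4*k - 5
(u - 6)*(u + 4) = u^2 - 2*u - 24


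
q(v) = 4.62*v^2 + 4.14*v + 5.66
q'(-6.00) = -51.30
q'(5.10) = 51.26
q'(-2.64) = -20.25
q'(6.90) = 67.90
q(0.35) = 7.67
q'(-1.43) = -9.07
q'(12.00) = 115.02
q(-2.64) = 26.93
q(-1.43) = 9.19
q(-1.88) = 14.21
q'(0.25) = 6.45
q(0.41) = 8.13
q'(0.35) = 7.37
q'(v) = 9.24*v + 4.14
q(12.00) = 720.62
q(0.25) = 6.98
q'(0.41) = 7.93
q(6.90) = 254.18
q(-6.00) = 147.14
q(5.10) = 146.94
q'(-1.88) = -13.23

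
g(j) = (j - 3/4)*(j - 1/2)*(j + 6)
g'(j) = (j - 3/4)*(j - 1/2) + (j - 3/4)*(j + 6) + (j - 1/2)*(j + 6) = 3*j^2 + 19*j/2 - 57/8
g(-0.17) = 3.59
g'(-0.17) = -8.65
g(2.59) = 33.03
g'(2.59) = 37.60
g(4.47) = 154.63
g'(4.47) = 95.28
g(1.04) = 1.10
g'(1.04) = 6.00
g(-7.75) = -122.72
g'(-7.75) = 99.44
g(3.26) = 64.15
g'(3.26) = 55.73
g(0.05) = 1.91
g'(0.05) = -6.64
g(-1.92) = 26.36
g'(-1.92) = -14.31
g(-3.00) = 39.38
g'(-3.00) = -8.62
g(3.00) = 50.62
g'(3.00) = 48.38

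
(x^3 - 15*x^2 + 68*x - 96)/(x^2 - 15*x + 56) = (x^2 - 7*x + 12)/(x - 7)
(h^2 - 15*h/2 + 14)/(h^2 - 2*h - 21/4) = 2*(h - 4)/(2*h + 3)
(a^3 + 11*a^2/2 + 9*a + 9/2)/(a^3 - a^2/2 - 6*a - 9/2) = (a + 3)/(a - 3)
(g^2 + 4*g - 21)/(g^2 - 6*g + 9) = (g + 7)/(g - 3)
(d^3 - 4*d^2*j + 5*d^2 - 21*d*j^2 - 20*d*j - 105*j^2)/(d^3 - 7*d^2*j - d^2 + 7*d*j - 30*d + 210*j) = (d + 3*j)/(d - 6)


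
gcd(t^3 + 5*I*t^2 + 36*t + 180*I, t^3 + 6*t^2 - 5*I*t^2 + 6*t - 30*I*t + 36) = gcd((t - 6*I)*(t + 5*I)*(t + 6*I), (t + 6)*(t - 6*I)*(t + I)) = t - 6*I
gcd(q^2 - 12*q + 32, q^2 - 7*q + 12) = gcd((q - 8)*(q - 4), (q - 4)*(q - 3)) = q - 4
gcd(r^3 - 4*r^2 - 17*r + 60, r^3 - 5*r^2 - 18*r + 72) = r^2 + r - 12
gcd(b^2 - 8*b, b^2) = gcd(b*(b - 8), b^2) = b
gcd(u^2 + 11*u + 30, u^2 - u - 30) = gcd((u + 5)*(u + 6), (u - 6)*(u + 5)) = u + 5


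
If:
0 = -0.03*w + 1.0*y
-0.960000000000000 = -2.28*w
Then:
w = 0.42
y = 0.01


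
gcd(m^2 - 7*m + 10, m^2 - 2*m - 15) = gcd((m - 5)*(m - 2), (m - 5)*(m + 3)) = m - 5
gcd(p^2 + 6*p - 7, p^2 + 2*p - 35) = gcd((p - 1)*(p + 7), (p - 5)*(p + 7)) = p + 7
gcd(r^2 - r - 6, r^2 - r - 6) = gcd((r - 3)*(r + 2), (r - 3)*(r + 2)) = r^2 - r - 6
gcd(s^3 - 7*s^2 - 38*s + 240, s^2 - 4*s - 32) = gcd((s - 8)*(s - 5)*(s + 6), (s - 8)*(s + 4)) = s - 8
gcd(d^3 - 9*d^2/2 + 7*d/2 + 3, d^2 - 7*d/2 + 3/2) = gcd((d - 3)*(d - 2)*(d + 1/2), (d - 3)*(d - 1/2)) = d - 3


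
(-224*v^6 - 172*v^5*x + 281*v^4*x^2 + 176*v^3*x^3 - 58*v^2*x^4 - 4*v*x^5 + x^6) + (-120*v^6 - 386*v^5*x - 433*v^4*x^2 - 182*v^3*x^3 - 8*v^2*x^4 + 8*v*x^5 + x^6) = -344*v^6 - 558*v^5*x - 152*v^4*x^2 - 6*v^3*x^3 - 66*v^2*x^4 + 4*v*x^5 + 2*x^6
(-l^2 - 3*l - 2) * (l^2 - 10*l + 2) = -l^4 + 7*l^3 + 26*l^2 + 14*l - 4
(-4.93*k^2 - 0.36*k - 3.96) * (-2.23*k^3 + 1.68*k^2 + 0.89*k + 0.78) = 10.9939*k^5 - 7.4796*k^4 + 3.8383*k^3 - 10.8186*k^2 - 3.8052*k - 3.0888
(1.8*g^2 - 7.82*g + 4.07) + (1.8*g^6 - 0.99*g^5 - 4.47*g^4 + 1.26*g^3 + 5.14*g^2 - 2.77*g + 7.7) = 1.8*g^6 - 0.99*g^5 - 4.47*g^4 + 1.26*g^3 + 6.94*g^2 - 10.59*g + 11.77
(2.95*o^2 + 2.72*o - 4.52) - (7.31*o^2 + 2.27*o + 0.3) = -4.36*o^2 + 0.45*o - 4.82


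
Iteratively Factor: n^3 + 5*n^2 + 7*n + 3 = (n + 3)*(n^2 + 2*n + 1) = (n + 1)*(n + 3)*(n + 1)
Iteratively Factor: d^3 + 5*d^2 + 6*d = (d)*(d^2 + 5*d + 6) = d*(d + 3)*(d + 2)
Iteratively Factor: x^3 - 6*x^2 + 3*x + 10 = (x - 5)*(x^2 - x - 2) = (x - 5)*(x + 1)*(x - 2)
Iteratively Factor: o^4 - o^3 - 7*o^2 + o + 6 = (o + 2)*(o^3 - 3*o^2 - o + 3) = (o - 1)*(o + 2)*(o^2 - 2*o - 3) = (o - 3)*(o - 1)*(o + 2)*(o + 1)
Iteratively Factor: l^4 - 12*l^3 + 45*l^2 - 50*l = (l - 5)*(l^3 - 7*l^2 + 10*l) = (l - 5)^2*(l^2 - 2*l) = l*(l - 5)^2*(l - 2)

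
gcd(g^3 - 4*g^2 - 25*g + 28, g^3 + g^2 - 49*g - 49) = g - 7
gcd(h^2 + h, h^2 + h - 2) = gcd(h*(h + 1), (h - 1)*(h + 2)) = 1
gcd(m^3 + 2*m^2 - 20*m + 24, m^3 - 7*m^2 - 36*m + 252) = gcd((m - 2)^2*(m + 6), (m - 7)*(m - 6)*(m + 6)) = m + 6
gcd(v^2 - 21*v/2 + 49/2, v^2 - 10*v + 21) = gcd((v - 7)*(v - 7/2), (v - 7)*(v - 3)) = v - 7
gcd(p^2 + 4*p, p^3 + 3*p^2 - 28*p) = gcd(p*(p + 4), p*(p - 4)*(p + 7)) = p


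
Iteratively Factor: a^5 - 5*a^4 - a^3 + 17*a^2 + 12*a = (a - 3)*(a^4 - 2*a^3 - 7*a^2 - 4*a) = a*(a - 3)*(a^3 - 2*a^2 - 7*a - 4) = a*(a - 4)*(a - 3)*(a^2 + 2*a + 1) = a*(a - 4)*(a - 3)*(a + 1)*(a + 1)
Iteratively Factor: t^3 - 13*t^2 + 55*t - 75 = (t - 3)*(t^2 - 10*t + 25) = (t - 5)*(t - 3)*(t - 5)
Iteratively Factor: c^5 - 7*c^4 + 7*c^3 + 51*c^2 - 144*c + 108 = (c - 2)*(c^4 - 5*c^3 - 3*c^2 + 45*c - 54) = (c - 2)*(c + 3)*(c^3 - 8*c^2 + 21*c - 18) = (c - 2)^2*(c + 3)*(c^2 - 6*c + 9) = (c - 3)*(c - 2)^2*(c + 3)*(c - 3)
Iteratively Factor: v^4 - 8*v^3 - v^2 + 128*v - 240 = (v - 3)*(v^3 - 5*v^2 - 16*v + 80) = (v - 3)*(v + 4)*(v^2 - 9*v + 20) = (v - 5)*(v - 3)*(v + 4)*(v - 4)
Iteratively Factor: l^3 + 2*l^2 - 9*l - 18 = (l + 3)*(l^2 - l - 6) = (l - 3)*(l + 3)*(l + 2)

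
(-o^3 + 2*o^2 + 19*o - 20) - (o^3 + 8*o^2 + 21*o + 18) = -2*o^3 - 6*o^2 - 2*o - 38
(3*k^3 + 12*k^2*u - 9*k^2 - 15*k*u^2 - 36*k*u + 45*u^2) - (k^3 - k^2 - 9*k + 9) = 2*k^3 + 12*k^2*u - 8*k^2 - 15*k*u^2 - 36*k*u + 9*k + 45*u^2 - 9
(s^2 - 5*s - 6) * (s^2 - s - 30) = s^4 - 6*s^3 - 31*s^2 + 156*s + 180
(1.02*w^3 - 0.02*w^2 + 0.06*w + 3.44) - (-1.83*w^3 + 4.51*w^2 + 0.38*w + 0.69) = 2.85*w^3 - 4.53*w^2 - 0.32*w + 2.75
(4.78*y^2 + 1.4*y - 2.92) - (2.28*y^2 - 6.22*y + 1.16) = 2.5*y^2 + 7.62*y - 4.08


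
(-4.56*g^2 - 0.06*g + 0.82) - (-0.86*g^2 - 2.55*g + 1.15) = -3.7*g^2 + 2.49*g - 0.33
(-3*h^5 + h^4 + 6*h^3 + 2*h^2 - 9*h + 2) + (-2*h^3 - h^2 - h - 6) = -3*h^5 + h^4 + 4*h^3 + h^2 - 10*h - 4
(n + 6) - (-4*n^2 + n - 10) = 4*n^2 + 16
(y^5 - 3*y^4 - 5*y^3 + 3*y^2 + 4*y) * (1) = y^5 - 3*y^4 - 5*y^3 + 3*y^2 + 4*y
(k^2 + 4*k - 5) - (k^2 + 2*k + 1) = 2*k - 6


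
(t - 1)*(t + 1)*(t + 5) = t^3 + 5*t^2 - t - 5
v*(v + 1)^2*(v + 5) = v^4 + 7*v^3 + 11*v^2 + 5*v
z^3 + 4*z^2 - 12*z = z*(z - 2)*(z + 6)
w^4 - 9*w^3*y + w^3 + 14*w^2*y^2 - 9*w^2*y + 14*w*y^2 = w*(w + 1)*(w - 7*y)*(w - 2*y)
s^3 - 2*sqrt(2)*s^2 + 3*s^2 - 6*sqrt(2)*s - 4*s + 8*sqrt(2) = (s - 1)*(s + 4)*(s - 2*sqrt(2))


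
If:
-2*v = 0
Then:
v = 0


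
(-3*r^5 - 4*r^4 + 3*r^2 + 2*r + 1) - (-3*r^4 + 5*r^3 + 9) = -3*r^5 - r^4 - 5*r^3 + 3*r^2 + 2*r - 8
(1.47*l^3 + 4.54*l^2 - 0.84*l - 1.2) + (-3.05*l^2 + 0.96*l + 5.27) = 1.47*l^3 + 1.49*l^2 + 0.12*l + 4.07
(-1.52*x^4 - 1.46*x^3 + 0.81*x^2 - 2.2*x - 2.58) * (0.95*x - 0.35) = -1.444*x^5 - 0.855*x^4 + 1.2805*x^3 - 2.3735*x^2 - 1.681*x + 0.903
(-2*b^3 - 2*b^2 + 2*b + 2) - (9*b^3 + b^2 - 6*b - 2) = -11*b^3 - 3*b^2 + 8*b + 4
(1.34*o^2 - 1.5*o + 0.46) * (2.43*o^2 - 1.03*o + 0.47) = 3.2562*o^4 - 5.0252*o^3 + 3.2926*o^2 - 1.1788*o + 0.2162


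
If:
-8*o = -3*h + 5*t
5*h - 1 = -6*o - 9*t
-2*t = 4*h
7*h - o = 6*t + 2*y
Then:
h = -4/13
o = -1/2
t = 8/13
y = -139/52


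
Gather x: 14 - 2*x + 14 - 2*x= 28 - 4*x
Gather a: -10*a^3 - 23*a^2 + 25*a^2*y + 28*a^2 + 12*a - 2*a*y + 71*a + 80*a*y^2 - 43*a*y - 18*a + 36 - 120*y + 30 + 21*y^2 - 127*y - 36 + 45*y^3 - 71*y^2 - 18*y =-10*a^3 + a^2*(25*y + 5) + a*(80*y^2 - 45*y + 65) + 45*y^3 - 50*y^2 - 265*y + 30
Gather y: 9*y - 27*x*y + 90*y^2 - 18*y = 90*y^2 + y*(-27*x - 9)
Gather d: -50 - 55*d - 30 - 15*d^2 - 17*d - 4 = -15*d^2 - 72*d - 84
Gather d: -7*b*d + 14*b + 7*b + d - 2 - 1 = 21*b + d*(1 - 7*b) - 3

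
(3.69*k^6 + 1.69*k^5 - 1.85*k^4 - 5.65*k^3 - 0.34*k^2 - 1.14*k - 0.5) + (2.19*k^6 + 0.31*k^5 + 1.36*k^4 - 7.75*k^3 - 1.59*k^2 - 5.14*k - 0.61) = 5.88*k^6 + 2.0*k^5 - 0.49*k^4 - 13.4*k^3 - 1.93*k^2 - 6.28*k - 1.11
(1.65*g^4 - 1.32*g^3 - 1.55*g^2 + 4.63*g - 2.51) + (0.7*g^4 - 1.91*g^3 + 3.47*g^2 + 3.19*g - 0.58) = 2.35*g^4 - 3.23*g^3 + 1.92*g^2 + 7.82*g - 3.09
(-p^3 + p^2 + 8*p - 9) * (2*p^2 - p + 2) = -2*p^5 + 3*p^4 + 13*p^3 - 24*p^2 + 25*p - 18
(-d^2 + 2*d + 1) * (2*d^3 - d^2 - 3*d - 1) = -2*d^5 + 5*d^4 + 3*d^3 - 6*d^2 - 5*d - 1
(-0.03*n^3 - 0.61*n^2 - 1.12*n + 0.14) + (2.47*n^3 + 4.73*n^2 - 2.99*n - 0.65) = 2.44*n^3 + 4.12*n^2 - 4.11*n - 0.51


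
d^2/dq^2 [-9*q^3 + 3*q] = -54*q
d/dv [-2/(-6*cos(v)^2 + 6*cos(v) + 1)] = 12*(-sin(v) + sin(2*v))/(6*cos(v) - 3*cos(2*v) - 2)^2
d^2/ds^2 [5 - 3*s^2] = -6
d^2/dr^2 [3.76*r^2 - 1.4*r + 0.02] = 7.52000000000000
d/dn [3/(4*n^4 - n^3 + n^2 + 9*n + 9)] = 3*(-16*n^3 + 3*n^2 - 2*n - 9)/(4*n^4 - n^3 + n^2 + 9*n + 9)^2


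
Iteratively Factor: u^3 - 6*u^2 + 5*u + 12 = (u - 4)*(u^2 - 2*u - 3) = (u - 4)*(u + 1)*(u - 3)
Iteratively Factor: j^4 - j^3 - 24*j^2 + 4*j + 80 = (j - 2)*(j^3 + j^2 - 22*j - 40) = (j - 2)*(j + 4)*(j^2 - 3*j - 10) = (j - 2)*(j + 2)*(j + 4)*(j - 5)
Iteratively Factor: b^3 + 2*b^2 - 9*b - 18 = (b + 2)*(b^2 - 9) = (b - 3)*(b + 2)*(b + 3)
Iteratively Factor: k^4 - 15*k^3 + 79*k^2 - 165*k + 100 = (k - 4)*(k^3 - 11*k^2 + 35*k - 25) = (k - 4)*(k - 1)*(k^2 - 10*k + 25) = (k - 5)*(k - 4)*(k - 1)*(k - 5)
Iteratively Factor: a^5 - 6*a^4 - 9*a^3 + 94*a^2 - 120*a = (a)*(a^4 - 6*a^3 - 9*a^2 + 94*a - 120) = a*(a - 2)*(a^3 - 4*a^2 - 17*a + 60) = a*(a - 2)*(a + 4)*(a^2 - 8*a + 15) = a*(a - 3)*(a - 2)*(a + 4)*(a - 5)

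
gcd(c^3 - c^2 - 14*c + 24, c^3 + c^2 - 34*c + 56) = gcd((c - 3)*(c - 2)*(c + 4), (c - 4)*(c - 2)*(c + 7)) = c - 2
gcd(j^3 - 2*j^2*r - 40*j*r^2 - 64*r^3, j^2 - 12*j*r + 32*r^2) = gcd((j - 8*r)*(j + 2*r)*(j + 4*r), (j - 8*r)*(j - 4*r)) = -j + 8*r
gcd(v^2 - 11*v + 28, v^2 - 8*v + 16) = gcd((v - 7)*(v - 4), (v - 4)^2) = v - 4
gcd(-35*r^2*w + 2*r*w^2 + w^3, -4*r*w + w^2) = w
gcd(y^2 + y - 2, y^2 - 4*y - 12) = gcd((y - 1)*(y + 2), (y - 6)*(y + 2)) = y + 2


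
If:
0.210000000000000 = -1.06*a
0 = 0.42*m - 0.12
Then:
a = -0.20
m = 0.29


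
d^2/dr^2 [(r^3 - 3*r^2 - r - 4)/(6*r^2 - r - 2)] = 2*(-41*r^3 - 534*r^2 + 48*r - 62)/(216*r^6 - 108*r^5 - 198*r^4 + 71*r^3 + 66*r^2 - 12*r - 8)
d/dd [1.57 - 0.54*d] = -0.540000000000000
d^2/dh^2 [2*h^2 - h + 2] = 4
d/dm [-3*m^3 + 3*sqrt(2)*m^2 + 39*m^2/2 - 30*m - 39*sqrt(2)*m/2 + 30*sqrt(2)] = -9*m^2 + 6*sqrt(2)*m + 39*m - 30 - 39*sqrt(2)/2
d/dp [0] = 0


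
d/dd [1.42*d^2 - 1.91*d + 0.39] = 2.84*d - 1.91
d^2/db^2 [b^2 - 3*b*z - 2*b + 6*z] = 2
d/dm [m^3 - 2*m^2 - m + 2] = 3*m^2 - 4*m - 1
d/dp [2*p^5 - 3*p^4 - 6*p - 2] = 10*p^4 - 12*p^3 - 6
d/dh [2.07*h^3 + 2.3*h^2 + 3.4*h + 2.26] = 6.21*h^2 + 4.6*h + 3.4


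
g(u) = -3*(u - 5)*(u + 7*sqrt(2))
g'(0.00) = -14.70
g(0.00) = 148.49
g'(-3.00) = 3.30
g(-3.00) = 165.59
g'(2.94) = -32.34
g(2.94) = 79.35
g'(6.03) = -50.88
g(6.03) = -49.22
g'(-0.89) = -9.36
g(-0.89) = 159.20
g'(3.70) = -36.90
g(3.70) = 53.04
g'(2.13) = -27.48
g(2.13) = 103.57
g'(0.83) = -19.68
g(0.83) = 134.23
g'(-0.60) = -11.10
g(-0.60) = 156.23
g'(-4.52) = 12.42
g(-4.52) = 153.64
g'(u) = -6*u - 21*sqrt(2) + 15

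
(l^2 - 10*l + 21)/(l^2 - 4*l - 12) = (-l^2 + 10*l - 21)/(-l^2 + 4*l + 12)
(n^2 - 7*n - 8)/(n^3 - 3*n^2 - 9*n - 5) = (n - 8)/(n^2 - 4*n - 5)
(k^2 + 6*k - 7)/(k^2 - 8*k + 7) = (k + 7)/(k - 7)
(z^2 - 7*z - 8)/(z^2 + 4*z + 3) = (z - 8)/(z + 3)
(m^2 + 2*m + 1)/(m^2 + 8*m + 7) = (m + 1)/(m + 7)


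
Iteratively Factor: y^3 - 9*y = (y - 3)*(y^2 + 3*y) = (y - 3)*(y + 3)*(y)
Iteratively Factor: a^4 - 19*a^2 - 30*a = (a)*(a^3 - 19*a - 30) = a*(a - 5)*(a^2 + 5*a + 6) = a*(a - 5)*(a + 2)*(a + 3)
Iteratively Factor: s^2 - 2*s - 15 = (s - 5)*(s + 3)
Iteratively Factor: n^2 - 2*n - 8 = (n + 2)*(n - 4)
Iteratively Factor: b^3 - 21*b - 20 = (b + 4)*(b^2 - 4*b - 5) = (b - 5)*(b + 4)*(b + 1)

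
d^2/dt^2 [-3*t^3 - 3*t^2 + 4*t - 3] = -18*t - 6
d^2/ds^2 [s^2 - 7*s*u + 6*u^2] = 2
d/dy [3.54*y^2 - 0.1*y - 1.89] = 7.08*y - 0.1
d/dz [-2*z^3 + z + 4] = 1 - 6*z^2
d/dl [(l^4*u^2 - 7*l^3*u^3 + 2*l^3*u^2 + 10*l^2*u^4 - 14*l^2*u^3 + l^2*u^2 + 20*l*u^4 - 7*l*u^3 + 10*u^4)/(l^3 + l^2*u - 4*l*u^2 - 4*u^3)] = u^2*(l^4 + 6*l^3*u - 9*l^2*u^2 + 16*l^2*u - l^2 - 20*l*u^3 + 8*l*u^2 + 10*l*u - 20*u^3 + 17*u^2)/(l^4 + 6*l^3*u + 13*l^2*u^2 + 12*l*u^3 + 4*u^4)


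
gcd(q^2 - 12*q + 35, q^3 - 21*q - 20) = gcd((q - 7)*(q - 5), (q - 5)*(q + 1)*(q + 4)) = q - 5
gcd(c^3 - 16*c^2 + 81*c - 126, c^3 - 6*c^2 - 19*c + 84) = c^2 - 10*c + 21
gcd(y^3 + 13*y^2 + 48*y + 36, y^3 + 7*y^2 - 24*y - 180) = y^2 + 12*y + 36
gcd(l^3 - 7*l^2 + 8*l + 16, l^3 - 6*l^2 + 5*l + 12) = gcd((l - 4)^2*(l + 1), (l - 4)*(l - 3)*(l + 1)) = l^2 - 3*l - 4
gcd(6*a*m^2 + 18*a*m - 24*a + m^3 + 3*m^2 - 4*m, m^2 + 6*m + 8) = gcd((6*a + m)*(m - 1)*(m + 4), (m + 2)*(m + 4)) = m + 4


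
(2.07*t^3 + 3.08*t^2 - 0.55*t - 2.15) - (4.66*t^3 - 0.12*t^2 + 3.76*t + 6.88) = -2.59*t^3 + 3.2*t^2 - 4.31*t - 9.03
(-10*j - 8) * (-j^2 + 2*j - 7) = 10*j^3 - 12*j^2 + 54*j + 56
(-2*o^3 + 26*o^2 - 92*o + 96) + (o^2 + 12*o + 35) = -2*o^3 + 27*o^2 - 80*o + 131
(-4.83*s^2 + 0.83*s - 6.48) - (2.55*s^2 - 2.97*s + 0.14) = -7.38*s^2 + 3.8*s - 6.62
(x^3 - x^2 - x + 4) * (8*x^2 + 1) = 8*x^5 - 8*x^4 - 7*x^3 + 31*x^2 - x + 4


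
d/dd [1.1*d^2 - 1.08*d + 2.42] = 2.2*d - 1.08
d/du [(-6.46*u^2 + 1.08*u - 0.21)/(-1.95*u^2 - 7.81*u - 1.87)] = (52.5586*u^2 + 23.3414*u - 3.6597)/(3.8025*u^4 + 30.459*u^3 + 68.2891*u^2 + 29.2094*u + 3.4969)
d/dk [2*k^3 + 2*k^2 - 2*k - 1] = 6*k^2 + 4*k - 2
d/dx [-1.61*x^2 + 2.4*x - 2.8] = 2.4 - 3.22*x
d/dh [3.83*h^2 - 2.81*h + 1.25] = 7.66*h - 2.81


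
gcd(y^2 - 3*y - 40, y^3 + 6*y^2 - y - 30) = y + 5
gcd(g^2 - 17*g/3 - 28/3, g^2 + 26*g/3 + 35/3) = 1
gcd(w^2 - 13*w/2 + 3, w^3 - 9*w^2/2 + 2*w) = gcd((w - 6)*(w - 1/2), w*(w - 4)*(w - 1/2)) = w - 1/2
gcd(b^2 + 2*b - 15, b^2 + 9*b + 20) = b + 5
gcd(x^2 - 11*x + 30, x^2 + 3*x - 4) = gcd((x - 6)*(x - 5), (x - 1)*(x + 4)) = 1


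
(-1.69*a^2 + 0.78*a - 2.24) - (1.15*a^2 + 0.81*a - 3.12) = -2.84*a^2 - 0.03*a + 0.88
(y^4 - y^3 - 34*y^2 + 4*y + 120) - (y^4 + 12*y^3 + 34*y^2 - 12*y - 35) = -13*y^3 - 68*y^2 + 16*y + 155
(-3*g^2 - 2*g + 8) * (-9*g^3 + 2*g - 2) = 27*g^5 + 18*g^4 - 78*g^3 + 2*g^2 + 20*g - 16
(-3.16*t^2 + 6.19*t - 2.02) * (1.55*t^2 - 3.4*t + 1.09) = -4.898*t^4 + 20.3385*t^3 - 27.6214*t^2 + 13.6151*t - 2.2018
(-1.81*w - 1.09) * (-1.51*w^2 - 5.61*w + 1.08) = 2.7331*w^3 + 11.8*w^2 + 4.1601*w - 1.1772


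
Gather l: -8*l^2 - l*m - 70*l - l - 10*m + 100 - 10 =-8*l^2 + l*(-m - 71) - 10*m + 90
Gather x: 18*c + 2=18*c + 2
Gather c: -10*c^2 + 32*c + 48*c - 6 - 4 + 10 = -10*c^2 + 80*c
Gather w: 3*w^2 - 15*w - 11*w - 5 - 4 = 3*w^2 - 26*w - 9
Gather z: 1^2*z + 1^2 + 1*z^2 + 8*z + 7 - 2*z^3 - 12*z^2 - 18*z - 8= -2*z^3 - 11*z^2 - 9*z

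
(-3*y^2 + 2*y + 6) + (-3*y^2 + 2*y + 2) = -6*y^2 + 4*y + 8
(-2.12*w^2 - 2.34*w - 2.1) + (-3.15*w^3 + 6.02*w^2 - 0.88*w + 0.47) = -3.15*w^3 + 3.9*w^2 - 3.22*w - 1.63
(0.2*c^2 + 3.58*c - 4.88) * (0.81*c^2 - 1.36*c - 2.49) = 0.162*c^4 + 2.6278*c^3 - 9.3196*c^2 - 2.2774*c + 12.1512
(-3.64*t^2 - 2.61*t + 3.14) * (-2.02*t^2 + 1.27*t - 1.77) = 7.3528*t^4 + 0.6494*t^3 - 3.2147*t^2 + 8.6075*t - 5.5578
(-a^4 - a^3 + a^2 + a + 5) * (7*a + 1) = -7*a^5 - 8*a^4 + 6*a^3 + 8*a^2 + 36*a + 5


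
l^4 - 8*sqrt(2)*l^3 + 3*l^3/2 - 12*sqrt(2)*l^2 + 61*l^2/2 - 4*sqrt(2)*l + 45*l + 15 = (l + 1/2)*(l + 1)*(l - 5*sqrt(2))*(l - 3*sqrt(2))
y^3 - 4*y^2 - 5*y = y*(y - 5)*(y + 1)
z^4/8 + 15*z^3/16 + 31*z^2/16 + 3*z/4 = z*(z/4 + 1)*(z/2 + 1/4)*(z + 3)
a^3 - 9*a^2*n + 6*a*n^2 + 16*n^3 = (a - 8*n)*(a - 2*n)*(a + n)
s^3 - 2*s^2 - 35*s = s*(s - 7)*(s + 5)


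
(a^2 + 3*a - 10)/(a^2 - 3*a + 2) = (a + 5)/(a - 1)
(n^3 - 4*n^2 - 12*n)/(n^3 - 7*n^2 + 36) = n/(n - 3)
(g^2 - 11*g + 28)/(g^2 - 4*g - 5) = (-g^2 + 11*g - 28)/(-g^2 + 4*g + 5)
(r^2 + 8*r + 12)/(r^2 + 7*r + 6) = (r + 2)/(r + 1)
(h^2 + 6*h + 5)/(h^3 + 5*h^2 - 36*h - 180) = (h + 1)/(h^2 - 36)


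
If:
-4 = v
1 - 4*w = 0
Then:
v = -4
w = 1/4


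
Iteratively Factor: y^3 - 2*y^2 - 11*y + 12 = (y - 4)*(y^2 + 2*y - 3) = (y - 4)*(y - 1)*(y + 3)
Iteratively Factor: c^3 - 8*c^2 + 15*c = (c - 5)*(c^2 - 3*c) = c*(c - 5)*(c - 3)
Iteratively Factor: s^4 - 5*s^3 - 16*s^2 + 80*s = (s)*(s^3 - 5*s^2 - 16*s + 80) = s*(s - 4)*(s^2 - s - 20) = s*(s - 5)*(s - 4)*(s + 4)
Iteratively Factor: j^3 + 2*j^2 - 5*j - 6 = (j + 1)*(j^2 + j - 6) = (j - 2)*(j + 1)*(j + 3)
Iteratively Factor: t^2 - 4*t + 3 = (t - 1)*(t - 3)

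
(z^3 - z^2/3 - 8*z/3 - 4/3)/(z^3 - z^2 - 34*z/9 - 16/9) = 3*(z - 2)/(3*z - 8)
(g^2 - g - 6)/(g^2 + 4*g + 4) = (g - 3)/(g + 2)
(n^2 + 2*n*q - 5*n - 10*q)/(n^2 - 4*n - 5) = (n + 2*q)/(n + 1)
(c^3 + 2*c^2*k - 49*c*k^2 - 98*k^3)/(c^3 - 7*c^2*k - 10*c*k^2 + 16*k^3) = (c^2 - 49*k^2)/(c^2 - 9*c*k + 8*k^2)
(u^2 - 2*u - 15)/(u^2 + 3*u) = (u - 5)/u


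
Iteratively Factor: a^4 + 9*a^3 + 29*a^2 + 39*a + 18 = (a + 3)*(a^3 + 6*a^2 + 11*a + 6) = (a + 3)^2*(a^2 + 3*a + 2) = (a + 2)*(a + 3)^2*(a + 1)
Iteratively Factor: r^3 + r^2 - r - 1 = (r + 1)*(r^2 - 1) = (r + 1)^2*(r - 1)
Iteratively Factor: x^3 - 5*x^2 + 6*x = (x - 2)*(x^2 - 3*x) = (x - 3)*(x - 2)*(x)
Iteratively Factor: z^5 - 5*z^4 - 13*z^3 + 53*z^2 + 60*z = (z + 1)*(z^4 - 6*z^3 - 7*z^2 + 60*z) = (z + 1)*(z + 3)*(z^3 - 9*z^2 + 20*z) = (z - 4)*(z + 1)*(z + 3)*(z^2 - 5*z) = z*(z - 4)*(z + 1)*(z + 3)*(z - 5)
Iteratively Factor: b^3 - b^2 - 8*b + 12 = (b - 2)*(b^2 + b - 6) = (b - 2)*(b + 3)*(b - 2)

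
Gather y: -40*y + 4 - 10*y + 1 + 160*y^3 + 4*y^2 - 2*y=160*y^3 + 4*y^2 - 52*y + 5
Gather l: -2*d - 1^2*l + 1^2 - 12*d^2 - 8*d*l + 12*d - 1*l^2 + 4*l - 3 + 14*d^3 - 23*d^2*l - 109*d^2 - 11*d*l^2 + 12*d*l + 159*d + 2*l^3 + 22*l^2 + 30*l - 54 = 14*d^3 - 121*d^2 + 169*d + 2*l^3 + l^2*(21 - 11*d) + l*(-23*d^2 + 4*d + 33) - 56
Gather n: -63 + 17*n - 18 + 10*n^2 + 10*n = 10*n^2 + 27*n - 81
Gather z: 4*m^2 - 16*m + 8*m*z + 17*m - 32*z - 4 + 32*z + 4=4*m^2 + 8*m*z + m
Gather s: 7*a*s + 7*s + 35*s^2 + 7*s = 35*s^2 + s*(7*a + 14)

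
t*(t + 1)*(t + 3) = t^3 + 4*t^2 + 3*t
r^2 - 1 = (r - 1)*(r + 1)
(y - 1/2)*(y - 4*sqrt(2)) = y^2 - 4*sqrt(2)*y - y/2 + 2*sqrt(2)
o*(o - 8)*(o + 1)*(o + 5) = o^4 - 2*o^3 - 43*o^2 - 40*o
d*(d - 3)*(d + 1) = d^3 - 2*d^2 - 3*d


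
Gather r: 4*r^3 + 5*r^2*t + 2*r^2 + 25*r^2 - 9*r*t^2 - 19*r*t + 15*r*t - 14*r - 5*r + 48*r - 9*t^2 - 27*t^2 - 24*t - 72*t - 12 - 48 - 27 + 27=4*r^3 + r^2*(5*t + 27) + r*(-9*t^2 - 4*t + 29) - 36*t^2 - 96*t - 60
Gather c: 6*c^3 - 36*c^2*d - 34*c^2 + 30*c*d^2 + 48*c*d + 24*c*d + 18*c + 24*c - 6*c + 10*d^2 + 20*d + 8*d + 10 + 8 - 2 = 6*c^3 + c^2*(-36*d - 34) + c*(30*d^2 + 72*d + 36) + 10*d^2 + 28*d + 16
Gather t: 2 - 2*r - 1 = 1 - 2*r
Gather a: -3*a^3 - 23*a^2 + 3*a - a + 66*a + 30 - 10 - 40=-3*a^3 - 23*a^2 + 68*a - 20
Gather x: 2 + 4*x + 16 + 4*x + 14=8*x + 32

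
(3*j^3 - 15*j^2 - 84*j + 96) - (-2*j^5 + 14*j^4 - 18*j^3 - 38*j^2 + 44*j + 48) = 2*j^5 - 14*j^4 + 21*j^3 + 23*j^2 - 128*j + 48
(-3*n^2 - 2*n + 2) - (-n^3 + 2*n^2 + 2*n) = n^3 - 5*n^2 - 4*n + 2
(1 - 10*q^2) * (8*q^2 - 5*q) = -80*q^4 + 50*q^3 + 8*q^2 - 5*q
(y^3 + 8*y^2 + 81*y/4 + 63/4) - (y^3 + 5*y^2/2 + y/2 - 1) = 11*y^2/2 + 79*y/4 + 67/4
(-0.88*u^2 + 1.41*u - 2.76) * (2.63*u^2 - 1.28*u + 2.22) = -2.3144*u^4 + 4.8347*u^3 - 11.0172*u^2 + 6.663*u - 6.1272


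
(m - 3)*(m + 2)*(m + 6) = m^3 + 5*m^2 - 12*m - 36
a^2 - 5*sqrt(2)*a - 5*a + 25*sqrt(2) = (a - 5)*(a - 5*sqrt(2))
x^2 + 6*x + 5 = (x + 1)*(x + 5)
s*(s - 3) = s^2 - 3*s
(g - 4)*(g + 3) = g^2 - g - 12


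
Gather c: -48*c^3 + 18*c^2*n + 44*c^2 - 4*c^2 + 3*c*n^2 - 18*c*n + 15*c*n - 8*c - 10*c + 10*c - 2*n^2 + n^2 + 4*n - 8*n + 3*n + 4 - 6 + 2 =-48*c^3 + c^2*(18*n + 40) + c*(3*n^2 - 3*n - 8) - n^2 - n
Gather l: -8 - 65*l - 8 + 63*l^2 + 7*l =63*l^2 - 58*l - 16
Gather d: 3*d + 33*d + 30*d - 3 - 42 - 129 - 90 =66*d - 264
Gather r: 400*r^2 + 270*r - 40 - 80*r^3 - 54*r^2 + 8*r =-80*r^3 + 346*r^2 + 278*r - 40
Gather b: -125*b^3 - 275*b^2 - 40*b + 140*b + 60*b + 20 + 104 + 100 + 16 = -125*b^3 - 275*b^2 + 160*b + 240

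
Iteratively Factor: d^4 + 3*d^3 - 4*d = (d + 2)*(d^3 + d^2 - 2*d) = (d - 1)*(d + 2)*(d^2 + 2*d) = d*(d - 1)*(d + 2)*(d + 2)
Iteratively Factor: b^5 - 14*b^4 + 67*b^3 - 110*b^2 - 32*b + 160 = (b + 1)*(b^4 - 15*b^3 + 82*b^2 - 192*b + 160) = (b - 4)*(b + 1)*(b^3 - 11*b^2 + 38*b - 40) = (b - 4)*(b - 2)*(b + 1)*(b^2 - 9*b + 20) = (b - 5)*(b - 4)*(b - 2)*(b + 1)*(b - 4)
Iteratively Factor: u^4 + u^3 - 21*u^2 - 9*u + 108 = (u - 3)*(u^3 + 4*u^2 - 9*u - 36) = (u - 3)*(u + 4)*(u^2 - 9) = (u - 3)*(u + 3)*(u + 4)*(u - 3)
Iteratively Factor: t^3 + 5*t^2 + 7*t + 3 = (t + 1)*(t^2 + 4*t + 3) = (t + 1)^2*(t + 3)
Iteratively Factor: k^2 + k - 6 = (k + 3)*(k - 2)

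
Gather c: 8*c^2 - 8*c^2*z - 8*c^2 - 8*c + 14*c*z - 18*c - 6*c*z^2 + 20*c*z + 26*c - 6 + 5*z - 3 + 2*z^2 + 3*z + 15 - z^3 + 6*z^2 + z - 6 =-8*c^2*z + c*(-6*z^2 + 34*z) - z^3 + 8*z^2 + 9*z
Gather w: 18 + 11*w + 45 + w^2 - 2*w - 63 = w^2 + 9*w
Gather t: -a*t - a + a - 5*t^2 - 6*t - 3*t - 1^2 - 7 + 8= -5*t^2 + t*(-a - 9)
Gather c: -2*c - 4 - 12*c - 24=-14*c - 28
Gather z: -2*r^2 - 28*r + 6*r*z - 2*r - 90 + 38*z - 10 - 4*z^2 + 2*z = -2*r^2 - 30*r - 4*z^2 + z*(6*r + 40) - 100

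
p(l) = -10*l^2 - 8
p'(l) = -20*l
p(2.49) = -70.00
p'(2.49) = -49.80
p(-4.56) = -215.94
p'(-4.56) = 91.20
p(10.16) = -1040.26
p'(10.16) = -203.20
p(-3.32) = -118.22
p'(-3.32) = 66.40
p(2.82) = -87.52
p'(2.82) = -56.40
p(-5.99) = -366.80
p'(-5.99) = 119.80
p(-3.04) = -100.42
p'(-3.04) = 60.80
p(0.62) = -11.84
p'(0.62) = -12.40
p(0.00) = -8.00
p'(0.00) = 0.00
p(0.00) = -8.00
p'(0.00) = 0.00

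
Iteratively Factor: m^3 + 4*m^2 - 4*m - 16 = (m + 2)*(m^2 + 2*m - 8) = (m - 2)*(m + 2)*(m + 4)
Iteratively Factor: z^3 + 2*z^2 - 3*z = (z - 1)*(z^2 + 3*z) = z*(z - 1)*(z + 3)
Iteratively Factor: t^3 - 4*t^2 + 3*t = (t - 3)*(t^2 - t) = (t - 3)*(t - 1)*(t)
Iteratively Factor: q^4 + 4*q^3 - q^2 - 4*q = (q + 4)*(q^3 - q) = q*(q + 4)*(q^2 - 1) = q*(q - 1)*(q + 4)*(q + 1)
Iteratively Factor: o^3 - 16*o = (o + 4)*(o^2 - 4*o) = (o - 4)*(o + 4)*(o)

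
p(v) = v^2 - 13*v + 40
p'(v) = 2*v - 13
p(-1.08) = 55.21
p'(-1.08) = -15.16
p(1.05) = 27.45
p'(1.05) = -10.90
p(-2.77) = 83.68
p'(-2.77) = -18.54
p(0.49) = 33.87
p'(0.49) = -12.02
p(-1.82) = 66.97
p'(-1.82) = -16.64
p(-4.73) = 123.86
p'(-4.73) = -22.46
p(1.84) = 19.47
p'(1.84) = -9.32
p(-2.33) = 75.72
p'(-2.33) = -17.66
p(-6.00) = 154.00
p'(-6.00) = -25.00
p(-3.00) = 88.00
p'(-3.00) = -19.00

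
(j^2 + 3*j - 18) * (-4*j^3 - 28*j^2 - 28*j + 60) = -4*j^5 - 40*j^4 - 40*j^3 + 480*j^2 + 684*j - 1080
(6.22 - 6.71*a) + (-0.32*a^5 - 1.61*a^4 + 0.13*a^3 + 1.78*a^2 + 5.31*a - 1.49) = -0.32*a^5 - 1.61*a^4 + 0.13*a^3 + 1.78*a^2 - 1.4*a + 4.73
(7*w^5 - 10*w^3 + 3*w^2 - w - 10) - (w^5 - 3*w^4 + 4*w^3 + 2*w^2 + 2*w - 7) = 6*w^5 + 3*w^4 - 14*w^3 + w^2 - 3*w - 3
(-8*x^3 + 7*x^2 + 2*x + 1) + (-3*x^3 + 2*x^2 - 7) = -11*x^3 + 9*x^2 + 2*x - 6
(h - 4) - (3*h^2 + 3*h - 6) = -3*h^2 - 2*h + 2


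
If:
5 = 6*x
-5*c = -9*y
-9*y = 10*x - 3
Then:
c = -16/15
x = 5/6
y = -16/27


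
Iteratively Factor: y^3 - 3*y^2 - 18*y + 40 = (y - 5)*(y^2 + 2*y - 8) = (y - 5)*(y + 4)*(y - 2)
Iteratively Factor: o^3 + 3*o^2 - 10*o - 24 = (o - 3)*(o^2 + 6*o + 8) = (o - 3)*(o + 2)*(o + 4)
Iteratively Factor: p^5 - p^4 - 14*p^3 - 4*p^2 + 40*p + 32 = (p - 4)*(p^4 + 3*p^3 - 2*p^2 - 12*p - 8) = (p - 4)*(p - 2)*(p^3 + 5*p^2 + 8*p + 4) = (p - 4)*(p - 2)*(p + 1)*(p^2 + 4*p + 4) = (p - 4)*(p - 2)*(p + 1)*(p + 2)*(p + 2)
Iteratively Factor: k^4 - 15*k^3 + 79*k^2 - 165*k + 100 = (k - 4)*(k^3 - 11*k^2 + 35*k - 25) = (k - 5)*(k - 4)*(k^2 - 6*k + 5) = (k - 5)*(k - 4)*(k - 1)*(k - 5)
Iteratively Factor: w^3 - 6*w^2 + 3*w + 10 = (w - 2)*(w^2 - 4*w - 5) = (w - 2)*(w + 1)*(w - 5)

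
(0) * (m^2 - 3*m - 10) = 0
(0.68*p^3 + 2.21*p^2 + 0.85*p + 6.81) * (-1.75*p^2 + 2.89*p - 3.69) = -1.19*p^5 - 1.9023*p^4 + 2.3902*p^3 - 17.6159*p^2 + 16.5444*p - 25.1289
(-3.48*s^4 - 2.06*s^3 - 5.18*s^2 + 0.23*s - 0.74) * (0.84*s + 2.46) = -2.9232*s^5 - 10.2912*s^4 - 9.4188*s^3 - 12.5496*s^2 - 0.0558*s - 1.8204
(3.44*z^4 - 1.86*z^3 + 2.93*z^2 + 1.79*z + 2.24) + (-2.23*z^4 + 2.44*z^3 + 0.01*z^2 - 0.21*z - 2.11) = 1.21*z^4 + 0.58*z^3 + 2.94*z^2 + 1.58*z + 0.13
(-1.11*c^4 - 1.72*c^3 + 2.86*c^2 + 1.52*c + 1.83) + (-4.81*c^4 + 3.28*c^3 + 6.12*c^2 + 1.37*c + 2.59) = -5.92*c^4 + 1.56*c^3 + 8.98*c^2 + 2.89*c + 4.42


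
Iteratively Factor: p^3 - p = (p)*(p^2 - 1) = p*(p + 1)*(p - 1)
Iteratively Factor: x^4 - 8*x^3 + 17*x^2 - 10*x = (x)*(x^3 - 8*x^2 + 17*x - 10) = x*(x - 1)*(x^2 - 7*x + 10) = x*(x - 2)*(x - 1)*(x - 5)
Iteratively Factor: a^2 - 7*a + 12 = (a - 4)*(a - 3)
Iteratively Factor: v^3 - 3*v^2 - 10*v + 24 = (v + 3)*(v^2 - 6*v + 8) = (v - 2)*(v + 3)*(v - 4)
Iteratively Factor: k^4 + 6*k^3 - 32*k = (k - 2)*(k^3 + 8*k^2 + 16*k) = k*(k - 2)*(k^2 + 8*k + 16) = k*(k - 2)*(k + 4)*(k + 4)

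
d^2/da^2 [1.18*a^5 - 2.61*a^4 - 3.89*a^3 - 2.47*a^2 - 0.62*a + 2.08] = 23.6*a^3 - 31.32*a^2 - 23.34*a - 4.94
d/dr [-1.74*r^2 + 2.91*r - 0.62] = 2.91 - 3.48*r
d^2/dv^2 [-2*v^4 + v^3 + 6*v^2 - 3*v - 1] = -24*v^2 + 6*v + 12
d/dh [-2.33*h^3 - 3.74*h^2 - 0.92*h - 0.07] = -6.99*h^2 - 7.48*h - 0.92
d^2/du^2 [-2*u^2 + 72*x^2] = -4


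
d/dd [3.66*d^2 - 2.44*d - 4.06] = 7.32*d - 2.44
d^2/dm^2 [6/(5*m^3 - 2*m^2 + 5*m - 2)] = 12*((2 - 15*m)*(5*m^3 - 2*m^2 + 5*m - 2) + (15*m^2 - 4*m + 5)^2)/(5*m^3 - 2*m^2 + 5*m - 2)^3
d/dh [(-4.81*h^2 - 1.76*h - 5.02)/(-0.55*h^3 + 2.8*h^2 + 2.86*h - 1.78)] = (-2.6455*h^4 - 1.936*h^3 - 17.1116*h^2 + 45.2356*h + 17.49)/(0.3025*h^6 - 3.08*h^5 + 4.694*h^4 + 17.974*h^3 - 1.7884*h^2 - 10.1816*h + 3.1684)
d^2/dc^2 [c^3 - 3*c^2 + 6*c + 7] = 6*c - 6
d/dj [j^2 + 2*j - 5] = 2*j + 2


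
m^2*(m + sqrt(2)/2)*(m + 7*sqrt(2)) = m^4 + 15*sqrt(2)*m^3/2 + 7*m^2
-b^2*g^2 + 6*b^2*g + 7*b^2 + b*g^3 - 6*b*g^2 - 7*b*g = (-b + g)*(g - 7)*(b*g + b)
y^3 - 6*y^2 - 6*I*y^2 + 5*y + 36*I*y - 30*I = (y - 5)*(y - 1)*(y - 6*I)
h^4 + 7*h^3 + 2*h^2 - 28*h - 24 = (h - 2)*(h + 1)*(h + 2)*(h + 6)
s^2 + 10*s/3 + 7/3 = (s + 1)*(s + 7/3)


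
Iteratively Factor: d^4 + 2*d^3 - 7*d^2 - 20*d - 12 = (d + 2)*(d^3 - 7*d - 6) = (d - 3)*(d + 2)*(d^2 + 3*d + 2) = (d - 3)*(d + 1)*(d + 2)*(d + 2)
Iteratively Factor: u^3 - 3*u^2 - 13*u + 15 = (u - 1)*(u^2 - 2*u - 15) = (u - 1)*(u + 3)*(u - 5)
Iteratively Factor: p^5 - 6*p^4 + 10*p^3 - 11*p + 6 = (p + 1)*(p^4 - 7*p^3 + 17*p^2 - 17*p + 6) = (p - 3)*(p + 1)*(p^3 - 4*p^2 + 5*p - 2) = (p - 3)*(p - 2)*(p + 1)*(p^2 - 2*p + 1) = (p - 3)*(p - 2)*(p - 1)*(p + 1)*(p - 1)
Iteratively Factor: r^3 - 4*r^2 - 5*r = (r - 5)*(r^2 + r) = (r - 5)*(r + 1)*(r)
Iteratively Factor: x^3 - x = (x + 1)*(x^2 - x) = (x - 1)*(x + 1)*(x)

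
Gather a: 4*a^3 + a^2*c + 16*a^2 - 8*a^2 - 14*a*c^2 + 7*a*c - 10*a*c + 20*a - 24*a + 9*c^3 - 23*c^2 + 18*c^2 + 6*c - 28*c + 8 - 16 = 4*a^3 + a^2*(c + 8) + a*(-14*c^2 - 3*c - 4) + 9*c^3 - 5*c^2 - 22*c - 8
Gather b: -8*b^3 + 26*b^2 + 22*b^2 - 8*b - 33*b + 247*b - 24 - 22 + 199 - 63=-8*b^3 + 48*b^2 + 206*b + 90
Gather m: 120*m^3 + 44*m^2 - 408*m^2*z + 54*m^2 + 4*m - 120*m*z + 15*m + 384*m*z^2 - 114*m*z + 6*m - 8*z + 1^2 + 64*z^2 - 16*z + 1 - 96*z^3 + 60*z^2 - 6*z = 120*m^3 + m^2*(98 - 408*z) + m*(384*z^2 - 234*z + 25) - 96*z^3 + 124*z^2 - 30*z + 2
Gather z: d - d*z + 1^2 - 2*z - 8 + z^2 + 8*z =d + z^2 + z*(6 - d) - 7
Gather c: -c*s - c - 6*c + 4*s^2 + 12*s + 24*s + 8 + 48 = c*(-s - 7) + 4*s^2 + 36*s + 56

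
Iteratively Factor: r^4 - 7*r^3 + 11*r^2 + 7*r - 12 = (r - 1)*(r^3 - 6*r^2 + 5*r + 12) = (r - 3)*(r - 1)*(r^2 - 3*r - 4) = (r - 3)*(r - 1)*(r + 1)*(r - 4)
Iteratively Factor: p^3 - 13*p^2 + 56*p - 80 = (p - 5)*(p^2 - 8*p + 16) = (p - 5)*(p - 4)*(p - 4)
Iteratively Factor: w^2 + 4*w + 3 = (w + 1)*(w + 3)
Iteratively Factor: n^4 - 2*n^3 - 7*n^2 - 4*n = (n + 1)*(n^3 - 3*n^2 - 4*n) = (n + 1)^2*(n^2 - 4*n) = (n - 4)*(n + 1)^2*(n)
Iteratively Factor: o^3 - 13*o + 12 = (o - 3)*(o^2 + 3*o - 4) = (o - 3)*(o - 1)*(o + 4)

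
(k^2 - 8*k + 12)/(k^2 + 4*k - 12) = (k - 6)/(k + 6)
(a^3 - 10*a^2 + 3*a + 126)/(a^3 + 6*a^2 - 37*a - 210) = (a^2 - 4*a - 21)/(a^2 + 12*a + 35)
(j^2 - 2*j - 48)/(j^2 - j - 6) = (-j^2 + 2*j + 48)/(-j^2 + j + 6)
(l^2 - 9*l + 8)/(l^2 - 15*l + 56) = (l - 1)/(l - 7)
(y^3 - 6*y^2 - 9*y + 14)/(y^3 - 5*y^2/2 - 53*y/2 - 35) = 2*(y - 1)/(2*y + 5)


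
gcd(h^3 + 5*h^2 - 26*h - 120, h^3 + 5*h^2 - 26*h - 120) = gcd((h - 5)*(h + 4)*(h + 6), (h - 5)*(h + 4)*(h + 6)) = h^3 + 5*h^2 - 26*h - 120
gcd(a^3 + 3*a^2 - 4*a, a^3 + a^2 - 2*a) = a^2 - a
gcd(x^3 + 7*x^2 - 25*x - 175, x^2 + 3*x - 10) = x + 5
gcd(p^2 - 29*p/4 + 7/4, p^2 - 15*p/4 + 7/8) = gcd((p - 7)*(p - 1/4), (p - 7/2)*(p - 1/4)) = p - 1/4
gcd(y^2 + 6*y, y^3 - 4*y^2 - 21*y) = y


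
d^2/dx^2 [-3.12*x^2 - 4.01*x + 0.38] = -6.24000000000000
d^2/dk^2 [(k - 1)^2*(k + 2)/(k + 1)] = 2*(k^3 + 3*k^2 + 3*k + 5)/(k^3 + 3*k^2 + 3*k + 1)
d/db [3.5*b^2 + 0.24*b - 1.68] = 7.0*b + 0.24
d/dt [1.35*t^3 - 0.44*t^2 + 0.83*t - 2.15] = 4.05*t^2 - 0.88*t + 0.83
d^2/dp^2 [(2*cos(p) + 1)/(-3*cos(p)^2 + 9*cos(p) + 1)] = 2*(-162*(1 - cos(2*p))^2*cos(p) - 90*(1 - cos(2*p))^2 - 197*cos(p) - 402*cos(2*p) - 63*cos(3*p) + 36*cos(5*p) + 486)/(18*cos(p) - 3*cos(2*p) - 1)^3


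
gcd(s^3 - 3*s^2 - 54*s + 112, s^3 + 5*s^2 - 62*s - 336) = s^2 - s - 56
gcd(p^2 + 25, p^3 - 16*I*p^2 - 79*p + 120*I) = p - 5*I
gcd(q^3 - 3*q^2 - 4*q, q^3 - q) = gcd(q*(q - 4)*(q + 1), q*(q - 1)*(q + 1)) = q^2 + q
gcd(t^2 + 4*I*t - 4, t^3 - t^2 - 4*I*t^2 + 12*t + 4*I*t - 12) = t + 2*I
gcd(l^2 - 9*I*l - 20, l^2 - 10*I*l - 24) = l - 4*I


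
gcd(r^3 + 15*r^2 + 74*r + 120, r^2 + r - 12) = r + 4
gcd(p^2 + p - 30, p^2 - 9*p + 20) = p - 5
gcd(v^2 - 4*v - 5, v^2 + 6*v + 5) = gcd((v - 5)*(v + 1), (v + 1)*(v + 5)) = v + 1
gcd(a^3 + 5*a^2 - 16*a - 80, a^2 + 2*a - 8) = a + 4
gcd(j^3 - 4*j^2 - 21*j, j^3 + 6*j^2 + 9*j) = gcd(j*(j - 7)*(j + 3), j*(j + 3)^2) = j^2 + 3*j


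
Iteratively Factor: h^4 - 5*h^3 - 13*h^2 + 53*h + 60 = (h + 3)*(h^3 - 8*h^2 + 11*h + 20) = (h - 4)*(h + 3)*(h^2 - 4*h - 5) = (h - 5)*(h - 4)*(h + 3)*(h + 1)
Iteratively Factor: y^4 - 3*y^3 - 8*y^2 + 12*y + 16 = (y + 1)*(y^3 - 4*y^2 - 4*y + 16) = (y - 4)*(y + 1)*(y^2 - 4) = (y - 4)*(y + 1)*(y + 2)*(y - 2)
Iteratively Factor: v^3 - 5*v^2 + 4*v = (v - 1)*(v^2 - 4*v) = (v - 4)*(v - 1)*(v)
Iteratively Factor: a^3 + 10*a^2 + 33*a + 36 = (a + 3)*(a^2 + 7*a + 12) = (a + 3)*(a + 4)*(a + 3)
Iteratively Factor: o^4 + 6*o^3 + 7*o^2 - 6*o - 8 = (o - 1)*(o^3 + 7*o^2 + 14*o + 8) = (o - 1)*(o + 4)*(o^2 + 3*o + 2) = (o - 1)*(o + 1)*(o + 4)*(o + 2)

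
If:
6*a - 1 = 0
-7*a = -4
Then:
No Solution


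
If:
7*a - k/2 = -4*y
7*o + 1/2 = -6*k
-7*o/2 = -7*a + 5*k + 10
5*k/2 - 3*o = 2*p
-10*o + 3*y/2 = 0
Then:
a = 37619/25116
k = 659/1794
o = -231/598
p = 7453/7176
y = -770/299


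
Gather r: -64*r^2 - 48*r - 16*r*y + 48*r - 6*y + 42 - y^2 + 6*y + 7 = -64*r^2 - 16*r*y - y^2 + 49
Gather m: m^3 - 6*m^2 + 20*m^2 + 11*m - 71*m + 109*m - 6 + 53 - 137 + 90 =m^3 + 14*m^2 + 49*m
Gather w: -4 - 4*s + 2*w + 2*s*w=-4*s + w*(2*s + 2) - 4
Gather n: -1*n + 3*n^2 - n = 3*n^2 - 2*n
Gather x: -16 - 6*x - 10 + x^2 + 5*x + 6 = x^2 - x - 20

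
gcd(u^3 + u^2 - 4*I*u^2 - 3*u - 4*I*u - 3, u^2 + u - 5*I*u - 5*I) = u + 1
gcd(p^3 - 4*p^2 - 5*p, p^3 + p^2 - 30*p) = p^2 - 5*p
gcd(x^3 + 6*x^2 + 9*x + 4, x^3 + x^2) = x + 1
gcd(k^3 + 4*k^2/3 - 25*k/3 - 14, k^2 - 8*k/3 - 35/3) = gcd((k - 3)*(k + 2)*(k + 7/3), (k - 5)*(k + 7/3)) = k + 7/3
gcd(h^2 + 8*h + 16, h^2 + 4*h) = h + 4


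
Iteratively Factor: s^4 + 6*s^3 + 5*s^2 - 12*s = (s + 4)*(s^3 + 2*s^2 - 3*s) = s*(s + 4)*(s^2 + 2*s - 3) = s*(s + 3)*(s + 4)*(s - 1)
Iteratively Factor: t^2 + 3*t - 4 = (t + 4)*(t - 1)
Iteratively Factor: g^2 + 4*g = (g)*(g + 4)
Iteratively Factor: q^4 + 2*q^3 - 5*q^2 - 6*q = (q + 1)*(q^3 + q^2 - 6*q) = (q + 1)*(q + 3)*(q^2 - 2*q) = (q - 2)*(q + 1)*(q + 3)*(q)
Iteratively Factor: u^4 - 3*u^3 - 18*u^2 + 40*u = (u + 4)*(u^3 - 7*u^2 + 10*u) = u*(u + 4)*(u^2 - 7*u + 10) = u*(u - 5)*(u + 4)*(u - 2)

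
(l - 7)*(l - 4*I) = l^2 - 7*l - 4*I*l + 28*I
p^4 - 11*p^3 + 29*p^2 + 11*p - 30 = (p - 6)*(p - 5)*(p - 1)*(p + 1)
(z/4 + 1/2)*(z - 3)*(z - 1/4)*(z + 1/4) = z^4/4 - z^3/4 - 97*z^2/64 + z/64 + 3/32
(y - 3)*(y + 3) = y^2 - 9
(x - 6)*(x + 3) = x^2 - 3*x - 18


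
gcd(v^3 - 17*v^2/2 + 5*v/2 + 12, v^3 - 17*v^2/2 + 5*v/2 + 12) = v^3 - 17*v^2/2 + 5*v/2 + 12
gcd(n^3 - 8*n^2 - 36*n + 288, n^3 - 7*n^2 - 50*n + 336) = n^2 - 14*n + 48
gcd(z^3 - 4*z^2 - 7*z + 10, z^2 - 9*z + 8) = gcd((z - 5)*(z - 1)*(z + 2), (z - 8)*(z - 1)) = z - 1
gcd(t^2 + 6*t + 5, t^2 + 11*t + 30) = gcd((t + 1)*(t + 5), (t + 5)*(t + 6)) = t + 5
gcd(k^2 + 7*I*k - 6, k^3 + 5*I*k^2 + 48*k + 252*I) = k + 6*I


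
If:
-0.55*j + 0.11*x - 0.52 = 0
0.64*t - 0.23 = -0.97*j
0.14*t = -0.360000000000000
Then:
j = 1.93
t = -2.57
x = 14.40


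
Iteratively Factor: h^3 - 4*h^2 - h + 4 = (h - 4)*(h^2 - 1) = (h - 4)*(h + 1)*(h - 1)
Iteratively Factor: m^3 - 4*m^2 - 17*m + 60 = (m + 4)*(m^2 - 8*m + 15) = (m - 5)*(m + 4)*(m - 3)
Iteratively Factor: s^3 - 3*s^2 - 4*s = (s)*(s^2 - 3*s - 4) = s*(s + 1)*(s - 4)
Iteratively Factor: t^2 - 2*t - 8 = (t - 4)*(t + 2)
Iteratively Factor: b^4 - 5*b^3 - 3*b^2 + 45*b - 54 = (b - 3)*(b^3 - 2*b^2 - 9*b + 18) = (b - 3)^2*(b^2 + b - 6) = (b - 3)^2*(b - 2)*(b + 3)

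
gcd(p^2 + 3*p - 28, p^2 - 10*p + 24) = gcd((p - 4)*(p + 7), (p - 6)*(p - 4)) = p - 4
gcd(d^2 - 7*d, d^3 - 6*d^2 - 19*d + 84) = d - 7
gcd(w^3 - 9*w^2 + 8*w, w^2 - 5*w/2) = w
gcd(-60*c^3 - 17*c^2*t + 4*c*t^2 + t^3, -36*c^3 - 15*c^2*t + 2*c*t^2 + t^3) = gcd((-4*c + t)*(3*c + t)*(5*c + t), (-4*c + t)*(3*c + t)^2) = -12*c^2 - c*t + t^2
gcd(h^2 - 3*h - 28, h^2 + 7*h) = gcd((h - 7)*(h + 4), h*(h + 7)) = 1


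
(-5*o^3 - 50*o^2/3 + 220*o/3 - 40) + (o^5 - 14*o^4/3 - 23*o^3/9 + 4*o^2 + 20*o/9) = o^5 - 14*o^4/3 - 68*o^3/9 - 38*o^2/3 + 680*o/9 - 40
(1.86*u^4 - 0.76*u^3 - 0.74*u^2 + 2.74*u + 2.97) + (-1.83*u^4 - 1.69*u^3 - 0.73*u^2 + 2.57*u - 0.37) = 0.03*u^4 - 2.45*u^3 - 1.47*u^2 + 5.31*u + 2.6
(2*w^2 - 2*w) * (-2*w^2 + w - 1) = -4*w^4 + 6*w^3 - 4*w^2 + 2*w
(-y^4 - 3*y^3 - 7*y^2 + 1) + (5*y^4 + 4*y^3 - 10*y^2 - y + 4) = 4*y^4 + y^3 - 17*y^2 - y + 5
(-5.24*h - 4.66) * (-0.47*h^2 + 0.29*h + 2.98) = 2.4628*h^3 + 0.6706*h^2 - 16.9666*h - 13.8868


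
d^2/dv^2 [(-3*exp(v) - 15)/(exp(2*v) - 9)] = 3*(-exp(4*v) - 20*exp(3*v) - 54*exp(2*v) - 180*exp(v) - 81)*exp(v)/(exp(6*v) - 27*exp(4*v) + 243*exp(2*v) - 729)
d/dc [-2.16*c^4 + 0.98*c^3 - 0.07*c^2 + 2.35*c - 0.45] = -8.64*c^3 + 2.94*c^2 - 0.14*c + 2.35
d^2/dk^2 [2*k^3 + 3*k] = 12*k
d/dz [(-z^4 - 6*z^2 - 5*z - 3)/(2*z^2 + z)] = (-4*z^5 - 3*z^4 + 4*z^2 + 12*z + 3)/(z^2*(4*z^2 + 4*z + 1))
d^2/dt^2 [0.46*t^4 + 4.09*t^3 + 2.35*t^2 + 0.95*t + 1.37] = 5.52*t^2 + 24.54*t + 4.7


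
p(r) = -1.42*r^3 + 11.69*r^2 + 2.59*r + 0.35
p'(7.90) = -78.57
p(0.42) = 3.39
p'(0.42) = 11.66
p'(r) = -4.26*r^2 + 23.38*r + 2.59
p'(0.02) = 3.06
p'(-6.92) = -363.20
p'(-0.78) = -18.24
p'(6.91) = -39.26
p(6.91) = 107.91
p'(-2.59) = -86.54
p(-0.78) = 6.12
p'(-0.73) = -16.75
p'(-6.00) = -291.05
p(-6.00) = 712.37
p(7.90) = 50.27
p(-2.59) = 96.73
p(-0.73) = 5.24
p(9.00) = -64.63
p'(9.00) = -132.05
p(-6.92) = 1012.77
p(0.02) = 0.41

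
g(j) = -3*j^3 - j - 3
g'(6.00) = -325.00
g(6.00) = -657.00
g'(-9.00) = -730.00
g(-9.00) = 2193.00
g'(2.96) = -79.85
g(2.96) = -83.76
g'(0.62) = -4.46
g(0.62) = -4.33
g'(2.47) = -55.91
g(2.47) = -50.68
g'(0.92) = -8.62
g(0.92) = -6.26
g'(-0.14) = -1.18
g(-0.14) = -2.85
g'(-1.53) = -22.07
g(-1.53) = 9.27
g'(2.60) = -61.84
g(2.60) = -58.33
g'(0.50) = -3.25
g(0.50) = -3.88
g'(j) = -9*j^2 - 1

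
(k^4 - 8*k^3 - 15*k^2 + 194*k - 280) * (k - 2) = k^5 - 10*k^4 + k^3 + 224*k^2 - 668*k + 560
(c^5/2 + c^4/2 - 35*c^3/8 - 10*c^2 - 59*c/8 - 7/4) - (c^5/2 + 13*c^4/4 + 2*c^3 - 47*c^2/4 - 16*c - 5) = -11*c^4/4 - 51*c^3/8 + 7*c^2/4 + 69*c/8 + 13/4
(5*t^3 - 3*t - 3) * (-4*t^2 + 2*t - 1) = -20*t^5 + 10*t^4 + 7*t^3 + 6*t^2 - 3*t + 3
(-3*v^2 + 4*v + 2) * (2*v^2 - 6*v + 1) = -6*v^4 + 26*v^3 - 23*v^2 - 8*v + 2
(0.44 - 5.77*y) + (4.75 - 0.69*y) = 5.19 - 6.46*y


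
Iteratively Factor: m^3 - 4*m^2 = (m)*(m^2 - 4*m) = m^2*(m - 4)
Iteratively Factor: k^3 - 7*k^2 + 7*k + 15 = (k - 3)*(k^2 - 4*k - 5) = (k - 3)*(k + 1)*(k - 5)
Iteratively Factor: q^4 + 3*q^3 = (q + 3)*(q^3) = q*(q + 3)*(q^2) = q^2*(q + 3)*(q)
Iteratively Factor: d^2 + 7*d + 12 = (d + 3)*(d + 4)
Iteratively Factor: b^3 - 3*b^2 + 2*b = (b)*(b^2 - 3*b + 2) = b*(b - 2)*(b - 1)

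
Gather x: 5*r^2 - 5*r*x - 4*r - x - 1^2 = 5*r^2 - 4*r + x*(-5*r - 1) - 1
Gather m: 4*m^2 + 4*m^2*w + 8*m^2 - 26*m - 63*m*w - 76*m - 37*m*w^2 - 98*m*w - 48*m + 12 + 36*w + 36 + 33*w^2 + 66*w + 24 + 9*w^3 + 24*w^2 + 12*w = m^2*(4*w + 12) + m*(-37*w^2 - 161*w - 150) + 9*w^3 + 57*w^2 + 114*w + 72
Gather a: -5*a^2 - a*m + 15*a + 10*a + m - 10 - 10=-5*a^2 + a*(25 - m) + m - 20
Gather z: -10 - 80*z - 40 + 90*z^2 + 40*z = 90*z^2 - 40*z - 50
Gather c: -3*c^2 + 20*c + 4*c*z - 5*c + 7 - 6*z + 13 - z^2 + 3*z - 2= -3*c^2 + c*(4*z + 15) - z^2 - 3*z + 18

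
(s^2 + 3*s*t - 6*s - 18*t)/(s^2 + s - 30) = (s^2 + 3*s*t - 6*s - 18*t)/(s^2 + s - 30)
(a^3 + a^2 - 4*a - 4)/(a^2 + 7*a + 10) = (a^2 - a - 2)/(a + 5)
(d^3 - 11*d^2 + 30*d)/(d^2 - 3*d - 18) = d*(d - 5)/(d + 3)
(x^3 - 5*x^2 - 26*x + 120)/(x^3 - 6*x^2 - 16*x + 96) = (x + 5)/(x + 4)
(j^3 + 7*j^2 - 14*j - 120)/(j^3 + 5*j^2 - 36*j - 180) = (j - 4)/(j - 6)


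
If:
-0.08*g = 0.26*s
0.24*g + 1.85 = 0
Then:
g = -7.71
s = 2.37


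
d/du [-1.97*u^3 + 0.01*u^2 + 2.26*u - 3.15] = -5.91*u^2 + 0.02*u + 2.26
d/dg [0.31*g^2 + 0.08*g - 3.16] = 0.62*g + 0.08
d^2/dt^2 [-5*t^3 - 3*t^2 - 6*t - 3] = -30*t - 6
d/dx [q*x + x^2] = q + 2*x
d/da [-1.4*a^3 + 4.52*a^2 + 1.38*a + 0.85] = -4.2*a^2 + 9.04*a + 1.38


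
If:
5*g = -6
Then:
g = -6/5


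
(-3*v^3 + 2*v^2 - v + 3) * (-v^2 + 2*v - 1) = 3*v^5 - 8*v^4 + 8*v^3 - 7*v^2 + 7*v - 3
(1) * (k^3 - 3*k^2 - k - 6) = k^3 - 3*k^2 - k - 6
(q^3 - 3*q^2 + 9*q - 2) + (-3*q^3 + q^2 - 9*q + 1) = -2*q^3 - 2*q^2 - 1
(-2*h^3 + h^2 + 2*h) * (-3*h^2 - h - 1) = 6*h^5 - h^4 - 5*h^3 - 3*h^2 - 2*h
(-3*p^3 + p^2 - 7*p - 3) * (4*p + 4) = -12*p^4 - 8*p^3 - 24*p^2 - 40*p - 12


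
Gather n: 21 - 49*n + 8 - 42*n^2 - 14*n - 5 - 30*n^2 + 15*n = -72*n^2 - 48*n + 24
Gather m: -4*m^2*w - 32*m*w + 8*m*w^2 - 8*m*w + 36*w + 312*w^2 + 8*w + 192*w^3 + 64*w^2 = -4*m^2*w + m*(8*w^2 - 40*w) + 192*w^3 + 376*w^2 + 44*w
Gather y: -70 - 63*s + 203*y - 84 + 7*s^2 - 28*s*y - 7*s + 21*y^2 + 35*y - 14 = 7*s^2 - 70*s + 21*y^2 + y*(238 - 28*s) - 168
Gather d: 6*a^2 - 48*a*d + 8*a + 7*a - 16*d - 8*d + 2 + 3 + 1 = 6*a^2 + 15*a + d*(-48*a - 24) + 6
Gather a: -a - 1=-a - 1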